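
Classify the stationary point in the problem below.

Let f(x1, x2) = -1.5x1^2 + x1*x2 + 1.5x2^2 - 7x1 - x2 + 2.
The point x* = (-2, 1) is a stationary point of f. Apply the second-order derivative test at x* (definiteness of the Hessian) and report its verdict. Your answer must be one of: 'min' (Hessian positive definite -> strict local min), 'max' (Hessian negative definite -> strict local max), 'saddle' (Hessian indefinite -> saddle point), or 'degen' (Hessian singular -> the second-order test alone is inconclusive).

Compute the Hessian H = grad^2 f:
  H = [[-3, 1], [1, 3]]
Verify stationarity: grad f(x*) = H x* + g = (0, 0).
Eigenvalues of H: -3.1623, 3.1623.
Eigenvalues have mixed signs, so H is indefinite -> x* is a saddle point.

saddle


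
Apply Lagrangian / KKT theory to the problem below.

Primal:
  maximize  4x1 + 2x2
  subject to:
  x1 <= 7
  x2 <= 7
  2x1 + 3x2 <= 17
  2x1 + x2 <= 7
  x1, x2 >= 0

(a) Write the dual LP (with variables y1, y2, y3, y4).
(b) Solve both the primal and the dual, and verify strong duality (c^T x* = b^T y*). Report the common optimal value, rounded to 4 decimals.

The standard primal-dual pair for 'max c^T x s.t. A x <= b, x >= 0' is:
  Dual:  min b^T y  s.t.  A^T y >= c,  y >= 0.

So the dual LP is:
  minimize  7y1 + 7y2 + 17y3 + 7y4
  subject to:
    y1 + 2y3 + 2y4 >= 4
    y2 + 3y3 + y4 >= 2
    y1, y2, y3, y4 >= 0

Solving the primal: x* = (1, 5).
  primal value c^T x* = 14.
Solving the dual: y* = (0, 0, 0, 2).
  dual value b^T y* = 14.
Strong duality: c^T x* = b^T y*. Confirmed.

14


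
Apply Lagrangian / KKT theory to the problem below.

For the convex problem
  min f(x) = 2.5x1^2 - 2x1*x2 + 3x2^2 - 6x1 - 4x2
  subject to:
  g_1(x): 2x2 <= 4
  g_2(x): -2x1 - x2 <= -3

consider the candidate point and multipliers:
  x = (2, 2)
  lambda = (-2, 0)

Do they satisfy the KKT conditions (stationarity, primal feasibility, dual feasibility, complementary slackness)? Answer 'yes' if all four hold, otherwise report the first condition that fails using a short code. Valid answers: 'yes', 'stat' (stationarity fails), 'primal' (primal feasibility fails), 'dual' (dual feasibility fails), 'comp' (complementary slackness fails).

Gradient of f: grad f(x) = Q x + c = (0, 4)
Constraint values g_i(x) = a_i^T x - b_i:
  g_1((2, 2)) = 0
  g_2((2, 2)) = -3
Stationarity residual: grad f(x) + sum_i lambda_i a_i = (0, 0)
  -> stationarity OK
Primal feasibility (all g_i <= 0): OK
Dual feasibility (all lambda_i >= 0): FAILS
Complementary slackness (lambda_i * g_i(x) = 0 for all i): OK

Verdict: the first failing condition is dual_feasibility -> dual.

dual


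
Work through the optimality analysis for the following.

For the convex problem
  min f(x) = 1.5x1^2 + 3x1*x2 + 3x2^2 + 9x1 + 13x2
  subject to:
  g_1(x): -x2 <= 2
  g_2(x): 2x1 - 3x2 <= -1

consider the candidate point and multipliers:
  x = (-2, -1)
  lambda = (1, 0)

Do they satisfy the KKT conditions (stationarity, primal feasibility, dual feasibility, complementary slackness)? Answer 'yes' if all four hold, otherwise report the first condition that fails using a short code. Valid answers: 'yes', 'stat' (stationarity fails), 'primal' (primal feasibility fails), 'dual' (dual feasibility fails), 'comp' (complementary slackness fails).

Gradient of f: grad f(x) = Q x + c = (0, 1)
Constraint values g_i(x) = a_i^T x - b_i:
  g_1((-2, -1)) = -1
  g_2((-2, -1)) = 0
Stationarity residual: grad f(x) + sum_i lambda_i a_i = (0, 0)
  -> stationarity OK
Primal feasibility (all g_i <= 0): OK
Dual feasibility (all lambda_i >= 0): OK
Complementary slackness (lambda_i * g_i(x) = 0 for all i): FAILS

Verdict: the first failing condition is complementary_slackness -> comp.

comp


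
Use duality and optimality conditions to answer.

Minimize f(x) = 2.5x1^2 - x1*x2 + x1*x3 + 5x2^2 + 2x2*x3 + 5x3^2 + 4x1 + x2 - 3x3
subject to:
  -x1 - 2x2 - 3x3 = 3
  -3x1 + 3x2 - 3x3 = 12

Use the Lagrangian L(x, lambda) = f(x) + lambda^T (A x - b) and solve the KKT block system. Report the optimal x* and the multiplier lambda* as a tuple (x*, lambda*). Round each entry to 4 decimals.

Form the Lagrangian:
  L(x, lambda) = (1/2) x^T Q x + c^T x + lambda^T (A x - b)
Stationarity (grad_x L = 0): Q x + c + A^T lambda = 0.
Primal feasibility: A x = b.

This gives the KKT block system:
  [ Q   A^T ] [ x     ]   [-c ]
  [ A    0  ] [ lambda ] = [ b ]

Solving the linear system:
  x*      = (-2.5801, 0.768, -0.6519)
  lambda* = (-0.1215, -3.3996)
  f(x*)   = 16.7818

x* = (-2.5801, 0.768, -0.6519), lambda* = (-0.1215, -3.3996)


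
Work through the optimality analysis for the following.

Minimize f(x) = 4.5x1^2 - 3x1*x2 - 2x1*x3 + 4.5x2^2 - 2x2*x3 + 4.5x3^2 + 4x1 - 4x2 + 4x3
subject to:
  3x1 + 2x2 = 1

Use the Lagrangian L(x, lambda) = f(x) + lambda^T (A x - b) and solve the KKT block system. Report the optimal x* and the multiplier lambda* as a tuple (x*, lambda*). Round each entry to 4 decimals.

Form the Lagrangian:
  L(x, lambda) = (1/2) x^T Q x + c^T x + lambda^T (A x - b)
Stationarity (grad_x L = 0): Q x + c + A^T lambda = 0.
Primal feasibility: A x = b.

This gives the KKT block system:
  [ Q   A^T ] [ x     ]   [-c ]
  [ A    0  ] [ lambda ] = [ b ]

Solving the linear system:
  x*      = (-0.0371, 0.5557, -0.3292)
  lambda* = (-0.8857)
  f(x*)   = -1.4013

x* = (-0.0371, 0.5557, -0.3292), lambda* = (-0.8857)


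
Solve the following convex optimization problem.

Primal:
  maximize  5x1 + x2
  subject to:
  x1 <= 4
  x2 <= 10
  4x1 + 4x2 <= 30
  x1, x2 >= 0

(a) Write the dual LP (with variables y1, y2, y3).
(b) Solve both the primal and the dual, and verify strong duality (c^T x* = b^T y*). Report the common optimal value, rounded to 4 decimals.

The standard primal-dual pair for 'max c^T x s.t. A x <= b, x >= 0' is:
  Dual:  min b^T y  s.t.  A^T y >= c,  y >= 0.

So the dual LP is:
  minimize  4y1 + 10y2 + 30y3
  subject to:
    y1 + 4y3 >= 5
    y2 + 4y3 >= 1
    y1, y2, y3 >= 0

Solving the primal: x* = (4, 3.5).
  primal value c^T x* = 23.5.
Solving the dual: y* = (4, 0, 0.25).
  dual value b^T y* = 23.5.
Strong duality: c^T x* = b^T y*. Confirmed.

23.5


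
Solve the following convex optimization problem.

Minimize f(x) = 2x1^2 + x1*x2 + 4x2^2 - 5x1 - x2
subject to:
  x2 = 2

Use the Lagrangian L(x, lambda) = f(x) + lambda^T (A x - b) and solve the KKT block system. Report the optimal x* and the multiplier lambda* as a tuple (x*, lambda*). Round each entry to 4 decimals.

Form the Lagrangian:
  L(x, lambda) = (1/2) x^T Q x + c^T x + lambda^T (A x - b)
Stationarity (grad_x L = 0): Q x + c + A^T lambda = 0.
Primal feasibility: A x = b.

This gives the KKT block system:
  [ Q   A^T ] [ x     ]   [-c ]
  [ A    0  ] [ lambda ] = [ b ]

Solving the linear system:
  x*      = (0.75, 2)
  lambda* = (-15.75)
  f(x*)   = 12.875

x* = (0.75, 2), lambda* = (-15.75)


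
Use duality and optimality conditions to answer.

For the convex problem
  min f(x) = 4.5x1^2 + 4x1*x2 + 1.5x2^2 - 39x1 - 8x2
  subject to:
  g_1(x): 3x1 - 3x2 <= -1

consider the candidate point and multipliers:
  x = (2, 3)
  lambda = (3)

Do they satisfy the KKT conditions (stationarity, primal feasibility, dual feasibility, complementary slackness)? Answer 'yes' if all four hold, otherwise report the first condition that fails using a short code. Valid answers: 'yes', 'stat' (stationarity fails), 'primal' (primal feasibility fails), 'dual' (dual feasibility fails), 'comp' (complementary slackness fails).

Gradient of f: grad f(x) = Q x + c = (-9, 9)
Constraint values g_i(x) = a_i^T x - b_i:
  g_1((2, 3)) = -2
Stationarity residual: grad f(x) + sum_i lambda_i a_i = (0, 0)
  -> stationarity OK
Primal feasibility (all g_i <= 0): OK
Dual feasibility (all lambda_i >= 0): OK
Complementary slackness (lambda_i * g_i(x) = 0 for all i): FAILS

Verdict: the first failing condition is complementary_slackness -> comp.

comp


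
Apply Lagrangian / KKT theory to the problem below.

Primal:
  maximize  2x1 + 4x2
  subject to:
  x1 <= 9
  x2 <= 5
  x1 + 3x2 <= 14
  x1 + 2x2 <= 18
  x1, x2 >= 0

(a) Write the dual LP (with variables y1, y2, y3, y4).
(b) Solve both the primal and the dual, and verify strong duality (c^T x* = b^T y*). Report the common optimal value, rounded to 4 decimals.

The standard primal-dual pair for 'max c^T x s.t. A x <= b, x >= 0' is:
  Dual:  min b^T y  s.t.  A^T y >= c,  y >= 0.

So the dual LP is:
  minimize  9y1 + 5y2 + 14y3 + 18y4
  subject to:
    y1 + y3 + y4 >= 2
    y2 + 3y3 + 2y4 >= 4
    y1, y2, y3, y4 >= 0

Solving the primal: x* = (9, 1.6667).
  primal value c^T x* = 24.6667.
Solving the dual: y* = (0.6667, 0, 1.3333, 0).
  dual value b^T y* = 24.6667.
Strong duality: c^T x* = b^T y*. Confirmed.

24.6667


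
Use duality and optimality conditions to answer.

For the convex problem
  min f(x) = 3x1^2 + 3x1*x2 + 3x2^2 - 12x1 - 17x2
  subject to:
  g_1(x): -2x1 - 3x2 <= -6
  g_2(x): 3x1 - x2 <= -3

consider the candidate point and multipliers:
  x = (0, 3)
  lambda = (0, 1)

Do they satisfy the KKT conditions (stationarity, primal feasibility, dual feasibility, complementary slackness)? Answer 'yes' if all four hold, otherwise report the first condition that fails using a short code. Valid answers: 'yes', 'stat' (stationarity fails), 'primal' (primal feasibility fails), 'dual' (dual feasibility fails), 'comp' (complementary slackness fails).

Gradient of f: grad f(x) = Q x + c = (-3, 1)
Constraint values g_i(x) = a_i^T x - b_i:
  g_1((0, 3)) = -3
  g_2((0, 3)) = 0
Stationarity residual: grad f(x) + sum_i lambda_i a_i = (0, 0)
  -> stationarity OK
Primal feasibility (all g_i <= 0): OK
Dual feasibility (all lambda_i >= 0): OK
Complementary slackness (lambda_i * g_i(x) = 0 for all i): OK

Verdict: yes, KKT holds.

yes


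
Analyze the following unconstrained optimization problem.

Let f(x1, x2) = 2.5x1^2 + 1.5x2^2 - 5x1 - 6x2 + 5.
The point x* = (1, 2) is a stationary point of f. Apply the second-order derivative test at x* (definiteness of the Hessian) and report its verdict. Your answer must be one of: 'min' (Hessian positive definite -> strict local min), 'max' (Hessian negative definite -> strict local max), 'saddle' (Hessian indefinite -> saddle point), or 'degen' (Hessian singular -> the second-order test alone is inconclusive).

Compute the Hessian H = grad^2 f:
  H = [[5, 0], [0, 3]]
Verify stationarity: grad f(x*) = H x* + g = (0, 0).
Eigenvalues of H: 3, 5.
Both eigenvalues > 0, so H is positive definite -> x* is a strict local min.

min


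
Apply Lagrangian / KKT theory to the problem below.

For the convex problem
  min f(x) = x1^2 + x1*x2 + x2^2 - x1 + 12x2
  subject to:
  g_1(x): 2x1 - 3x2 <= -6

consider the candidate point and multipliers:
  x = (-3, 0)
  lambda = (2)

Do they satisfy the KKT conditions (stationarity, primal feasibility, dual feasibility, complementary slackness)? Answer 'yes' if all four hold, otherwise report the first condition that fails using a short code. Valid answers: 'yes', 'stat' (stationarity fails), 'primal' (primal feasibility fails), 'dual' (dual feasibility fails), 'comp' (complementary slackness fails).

Gradient of f: grad f(x) = Q x + c = (-7, 9)
Constraint values g_i(x) = a_i^T x - b_i:
  g_1((-3, 0)) = 0
Stationarity residual: grad f(x) + sum_i lambda_i a_i = (-3, 3)
  -> stationarity FAILS
Primal feasibility (all g_i <= 0): OK
Dual feasibility (all lambda_i >= 0): OK
Complementary slackness (lambda_i * g_i(x) = 0 for all i): OK

Verdict: the first failing condition is stationarity -> stat.

stat


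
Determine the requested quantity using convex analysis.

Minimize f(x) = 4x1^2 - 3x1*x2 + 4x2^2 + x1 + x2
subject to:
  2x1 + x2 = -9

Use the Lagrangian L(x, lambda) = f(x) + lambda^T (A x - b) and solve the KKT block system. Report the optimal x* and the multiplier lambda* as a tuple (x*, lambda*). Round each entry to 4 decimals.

Form the Lagrangian:
  L(x, lambda) = (1/2) x^T Q x + c^T x + lambda^T (A x - b)
Stationarity (grad_x L = 0): Q x + c + A^T lambda = 0.
Primal feasibility: A x = b.

This gives the KKT block system:
  [ Q   A^T ] [ x     ]   [-c ]
  [ A    0  ] [ lambda ] = [ b ]

Solving the linear system:
  x*      = (-3.2692, -2.4615)
  lambda* = (8.8846)
  f(x*)   = 37.1154

x* = (-3.2692, -2.4615), lambda* = (8.8846)


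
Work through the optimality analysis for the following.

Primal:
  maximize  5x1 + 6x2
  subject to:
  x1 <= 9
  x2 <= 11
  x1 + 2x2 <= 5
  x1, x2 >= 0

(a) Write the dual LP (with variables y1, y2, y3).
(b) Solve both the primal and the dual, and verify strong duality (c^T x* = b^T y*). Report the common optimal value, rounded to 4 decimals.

The standard primal-dual pair for 'max c^T x s.t. A x <= b, x >= 0' is:
  Dual:  min b^T y  s.t.  A^T y >= c,  y >= 0.

So the dual LP is:
  minimize  9y1 + 11y2 + 5y3
  subject to:
    y1 + y3 >= 5
    y2 + 2y3 >= 6
    y1, y2, y3 >= 0

Solving the primal: x* = (5, 0).
  primal value c^T x* = 25.
Solving the dual: y* = (0, 0, 5).
  dual value b^T y* = 25.
Strong duality: c^T x* = b^T y*. Confirmed.

25


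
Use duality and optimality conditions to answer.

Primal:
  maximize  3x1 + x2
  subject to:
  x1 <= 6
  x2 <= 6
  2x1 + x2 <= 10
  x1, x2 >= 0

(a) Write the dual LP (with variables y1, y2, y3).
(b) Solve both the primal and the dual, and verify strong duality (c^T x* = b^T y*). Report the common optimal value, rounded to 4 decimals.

The standard primal-dual pair for 'max c^T x s.t. A x <= b, x >= 0' is:
  Dual:  min b^T y  s.t.  A^T y >= c,  y >= 0.

So the dual LP is:
  minimize  6y1 + 6y2 + 10y3
  subject to:
    y1 + 2y3 >= 3
    y2 + y3 >= 1
    y1, y2, y3 >= 0

Solving the primal: x* = (5, 0).
  primal value c^T x* = 15.
Solving the dual: y* = (0, 0, 1.5).
  dual value b^T y* = 15.
Strong duality: c^T x* = b^T y*. Confirmed.

15


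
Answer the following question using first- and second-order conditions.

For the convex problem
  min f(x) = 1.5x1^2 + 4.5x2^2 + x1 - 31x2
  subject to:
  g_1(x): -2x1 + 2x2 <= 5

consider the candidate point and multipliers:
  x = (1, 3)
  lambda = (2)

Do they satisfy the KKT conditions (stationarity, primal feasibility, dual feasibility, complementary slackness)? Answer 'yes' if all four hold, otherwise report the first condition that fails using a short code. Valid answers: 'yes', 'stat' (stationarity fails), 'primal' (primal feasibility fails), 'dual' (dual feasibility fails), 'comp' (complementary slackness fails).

Gradient of f: grad f(x) = Q x + c = (4, -4)
Constraint values g_i(x) = a_i^T x - b_i:
  g_1((1, 3)) = -1
Stationarity residual: grad f(x) + sum_i lambda_i a_i = (0, 0)
  -> stationarity OK
Primal feasibility (all g_i <= 0): OK
Dual feasibility (all lambda_i >= 0): OK
Complementary slackness (lambda_i * g_i(x) = 0 for all i): FAILS

Verdict: the first failing condition is complementary_slackness -> comp.

comp


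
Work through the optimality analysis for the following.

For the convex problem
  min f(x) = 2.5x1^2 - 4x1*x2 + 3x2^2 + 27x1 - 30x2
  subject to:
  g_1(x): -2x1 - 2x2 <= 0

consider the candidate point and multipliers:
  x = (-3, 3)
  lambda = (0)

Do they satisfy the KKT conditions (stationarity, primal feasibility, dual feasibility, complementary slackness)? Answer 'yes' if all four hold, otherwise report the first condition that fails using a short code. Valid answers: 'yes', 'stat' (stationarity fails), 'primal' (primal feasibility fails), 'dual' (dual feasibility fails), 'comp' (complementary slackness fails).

Gradient of f: grad f(x) = Q x + c = (0, 0)
Constraint values g_i(x) = a_i^T x - b_i:
  g_1((-3, 3)) = 0
Stationarity residual: grad f(x) + sum_i lambda_i a_i = (0, 0)
  -> stationarity OK
Primal feasibility (all g_i <= 0): OK
Dual feasibility (all lambda_i >= 0): OK
Complementary slackness (lambda_i * g_i(x) = 0 for all i): OK

Verdict: yes, KKT holds.

yes


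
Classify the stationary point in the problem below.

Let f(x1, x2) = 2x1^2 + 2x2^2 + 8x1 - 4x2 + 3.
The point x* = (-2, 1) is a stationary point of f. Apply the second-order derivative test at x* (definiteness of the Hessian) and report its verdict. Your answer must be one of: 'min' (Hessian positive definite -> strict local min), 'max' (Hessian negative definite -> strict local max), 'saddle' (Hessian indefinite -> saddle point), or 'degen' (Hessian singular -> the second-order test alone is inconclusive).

Compute the Hessian H = grad^2 f:
  H = [[4, 0], [0, 4]]
Verify stationarity: grad f(x*) = H x* + g = (0, 0).
Eigenvalues of H: 4, 4.
Both eigenvalues > 0, so H is positive definite -> x* is a strict local min.

min


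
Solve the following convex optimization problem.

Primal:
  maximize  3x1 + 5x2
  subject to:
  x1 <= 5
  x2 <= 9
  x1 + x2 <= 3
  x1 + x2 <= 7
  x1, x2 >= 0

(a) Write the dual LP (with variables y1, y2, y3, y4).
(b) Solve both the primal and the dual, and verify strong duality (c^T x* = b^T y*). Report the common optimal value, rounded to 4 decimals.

The standard primal-dual pair for 'max c^T x s.t. A x <= b, x >= 0' is:
  Dual:  min b^T y  s.t.  A^T y >= c,  y >= 0.

So the dual LP is:
  minimize  5y1 + 9y2 + 3y3 + 7y4
  subject to:
    y1 + y3 + y4 >= 3
    y2 + y3 + y4 >= 5
    y1, y2, y3, y4 >= 0

Solving the primal: x* = (0, 3).
  primal value c^T x* = 15.
Solving the dual: y* = (0, 0, 5, 0).
  dual value b^T y* = 15.
Strong duality: c^T x* = b^T y*. Confirmed.

15


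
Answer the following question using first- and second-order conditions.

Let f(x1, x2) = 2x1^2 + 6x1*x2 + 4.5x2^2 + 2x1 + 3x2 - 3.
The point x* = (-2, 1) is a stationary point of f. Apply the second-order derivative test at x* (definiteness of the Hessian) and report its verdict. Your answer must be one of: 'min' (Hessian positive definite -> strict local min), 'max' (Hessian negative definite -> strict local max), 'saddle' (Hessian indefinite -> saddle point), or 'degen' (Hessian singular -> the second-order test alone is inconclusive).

Compute the Hessian H = grad^2 f:
  H = [[4, 6], [6, 9]]
Verify stationarity: grad f(x*) = H x* + g = (0, 0).
Eigenvalues of H: 0, 13.
H has a zero eigenvalue (singular; positive semidefinite but not definite), so H is neither positive definite, negative definite, nor indefinite. The second-order test alone is inconclusive -> degen.
(Indeed, f is constant along the null direction of H through x*, so x* is not a strict local extremum.)

degen


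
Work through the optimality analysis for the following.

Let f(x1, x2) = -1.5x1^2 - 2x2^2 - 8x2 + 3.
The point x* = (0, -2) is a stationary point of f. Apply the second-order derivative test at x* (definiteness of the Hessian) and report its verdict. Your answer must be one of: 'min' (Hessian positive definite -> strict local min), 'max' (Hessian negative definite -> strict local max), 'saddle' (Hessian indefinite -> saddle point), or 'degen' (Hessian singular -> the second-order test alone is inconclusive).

Compute the Hessian H = grad^2 f:
  H = [[-3, 0], [0, -4]]
Verify stationarity: grad f(x*) = H x* + g = (0, 0).
Eigenvalues of H: -4, -3.
Both eigenvalues < 0, so H is negative definite -> x* is a strict local max.

max


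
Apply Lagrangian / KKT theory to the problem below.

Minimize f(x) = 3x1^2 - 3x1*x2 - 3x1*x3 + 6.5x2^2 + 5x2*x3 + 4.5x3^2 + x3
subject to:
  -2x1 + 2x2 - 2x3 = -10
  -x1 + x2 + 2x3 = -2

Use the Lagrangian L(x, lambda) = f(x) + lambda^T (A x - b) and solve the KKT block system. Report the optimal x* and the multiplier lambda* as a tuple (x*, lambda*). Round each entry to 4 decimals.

Form the Lagrangian:
  L(x, lambda) = (1/2) x^T Q x + c^T x + lambda^T (A x - b)
Stationarity (grad_x L = 0): Q x + c + A^T lambda = 0.
Primal feasibility: A x = b.

This gives the KKT block system:
  [ Q   A^T ] [ x     ]   [-c ]
  [ A    0  ] [ lambda ] = [ b ]

Solving the linear system:
  x*      = (2.9231, -1.0769, 1)
  lambda* = (5.2308, 7.3077)
  f(x*)   = 33.9615

x* = (2.9231, -1.0769, 1), lambda* = (5.2308, 7.3077)


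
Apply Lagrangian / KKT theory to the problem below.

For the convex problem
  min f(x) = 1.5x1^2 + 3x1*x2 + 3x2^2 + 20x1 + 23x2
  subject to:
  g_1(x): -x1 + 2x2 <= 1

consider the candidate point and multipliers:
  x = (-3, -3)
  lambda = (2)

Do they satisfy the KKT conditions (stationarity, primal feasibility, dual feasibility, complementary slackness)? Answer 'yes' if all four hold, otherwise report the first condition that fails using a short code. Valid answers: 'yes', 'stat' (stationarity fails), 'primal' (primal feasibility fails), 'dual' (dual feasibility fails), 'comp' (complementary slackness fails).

Gradient of f: grad f(x) = Q x + c = (2, -4)
Constraint values g_i(x) = a_i^T x - b_i:
  g_1((-3, -3)) = -4
Stationarity residual: grad f(x) + sum_i lambda_i a_i = (0, 0)
  -> stationarity OK
Primal feasibility (all g_i <= 0): OK
Dual feasibility (all lambda_i >= 0): OK
Complementary slackness (lambda_i * g_i(x) = 0 for all i): FAILS

Verdict: the first failing condition is complementary_slackness -> comp.

comp


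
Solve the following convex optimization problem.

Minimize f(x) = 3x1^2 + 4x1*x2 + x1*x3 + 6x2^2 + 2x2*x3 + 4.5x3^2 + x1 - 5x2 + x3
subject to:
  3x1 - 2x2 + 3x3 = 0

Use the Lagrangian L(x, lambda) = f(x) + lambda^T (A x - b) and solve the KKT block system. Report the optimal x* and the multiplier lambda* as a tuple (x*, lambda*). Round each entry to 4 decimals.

Form the Lagrangian:
  L(x, lambda) = (1/2) x^T Q x + c^T x + lambda^T (A x - b)
Stationarity (grad_x L = 0): Q x + c + A^T lambda = 0.
Primal feasibility: A x = b.

This gives the KKT block system:
  [ Q   A^T ] [ x     ]   [-c ]
  [ A    0  ] [ lambda ] = [ b ]

Solving the linear system:
  x*      = (0.0624, 0.2433, 0.0998)
  lambda* = (-0.8157)
  f(x*)   = -0.5271

x* = (0.0624, 0.2433, 0.0998), lambda* = (-0.8157)


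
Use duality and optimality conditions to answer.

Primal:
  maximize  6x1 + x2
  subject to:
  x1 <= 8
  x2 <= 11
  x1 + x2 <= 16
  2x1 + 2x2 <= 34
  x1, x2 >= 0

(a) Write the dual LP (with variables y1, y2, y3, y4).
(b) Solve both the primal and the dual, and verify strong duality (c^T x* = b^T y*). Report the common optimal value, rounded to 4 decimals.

The standard primal-dual pair for 'max c^T x s.t. A x <= b, x >= 0' is:
  Dual:  min b^T y  s.t.  A^T y >= c,  y >= 0.

So the dual LP is:
  minimize  8y1 + 11y2 + 16y3 + 34y4
  subject to:
    y1 + y3 + 2y4 >= 6
    y2 + y3 + 2y4 >= 1
    y1, y2, y3, y4 >= 0

Solving the primal: x* = (8, 8).
  primal value c^T x* = 56.
Solving the dual: y* = (5, 0, 1, 0).
  dual value b^T y* = 56.
Strong duality: c^T x* = b^T y*. Confirmed.

56


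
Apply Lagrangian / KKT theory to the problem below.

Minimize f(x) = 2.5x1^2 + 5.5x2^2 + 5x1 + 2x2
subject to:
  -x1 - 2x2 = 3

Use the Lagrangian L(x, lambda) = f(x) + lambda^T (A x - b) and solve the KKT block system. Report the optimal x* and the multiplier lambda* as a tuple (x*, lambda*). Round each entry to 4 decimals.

Form the Lagrangian:
  L(x, lambda) = (1/2) x^T Q x + c^T x + lambda^T (A x - b)
Stationarity (grad_x L = 0): Q x + c + A^T lambda = 0.
Primal feasibility: A x = b.

This gives the KKT block system:
  [ Q   A^T ] [ x     ]   [-c ]
  [ A    0  ] [ lambda ] = [ b ]

Solving the linear system:
  x*      = (-1.5806, -0.7097)
  lambda* = (-2.9032)
  f(x*)   = -0.3065

x* = (-1.5806, -0.7097), lambda* = (-2.9032)


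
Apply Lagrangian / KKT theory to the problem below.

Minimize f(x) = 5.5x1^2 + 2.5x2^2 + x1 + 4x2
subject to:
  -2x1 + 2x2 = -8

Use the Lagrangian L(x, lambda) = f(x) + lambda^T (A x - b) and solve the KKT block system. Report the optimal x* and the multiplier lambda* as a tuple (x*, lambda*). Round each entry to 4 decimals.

Form the Lagrangian:
  L(x, lambda) = (1/2) x^T Q x + c^T x + lambda^T (A x - b)
Stationarity (grad_x L = 0): Q x + c + A^T lambda = 0.
Primal feasibility: A x = b.

This gives the KKT block system:
  [ Q   A^T ] [ x     ]   [-c ]
  [ A    0  ] [ lambda ] = [ b ]

Solving the linear system:
  x*      = (0.9375, -3.0625)
  lambda* = (5.6562)
  f(x*)   = 16.9688

x* = (0.9375, -3.0625), lambda* = (5.6562)


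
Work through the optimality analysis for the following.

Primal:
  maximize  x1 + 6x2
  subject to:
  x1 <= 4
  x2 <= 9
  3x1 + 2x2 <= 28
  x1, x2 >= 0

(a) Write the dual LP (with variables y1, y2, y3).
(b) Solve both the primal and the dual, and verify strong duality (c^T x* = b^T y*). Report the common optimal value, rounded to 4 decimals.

The standard primal-dual pair for 'max c^T x s.t. A x <= b, x >= 0' is:
  Dual:  min b^T y  s.t.  A^T y >= c,  y >= 0.

So the dual LP is:
  minimize  4y1 + 9y2 + 28y3
  subject to:
    y1 + 3y3 >= 1
    y2 + 2y3 >= 6
    y1, y2, y3 >= 0

Solving the primal: x* = (3.3333, 9).
  primal value c^T x* = 57.3333.
Solving the dual: y* = (0, 5.3333, 0.3333).
  dual value b^T y* = 57.3333.
Strong duality: c^T x* = b^T y*. Confirmed.

57.3333


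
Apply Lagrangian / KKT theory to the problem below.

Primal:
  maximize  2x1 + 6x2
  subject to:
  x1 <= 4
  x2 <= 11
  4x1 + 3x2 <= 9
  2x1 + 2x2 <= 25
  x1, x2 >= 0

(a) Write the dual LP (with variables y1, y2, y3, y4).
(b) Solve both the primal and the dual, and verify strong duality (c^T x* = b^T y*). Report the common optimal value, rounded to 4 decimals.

The standard primal-dual pair for 'max c^T x s.t. A x <= b, x >= 0' is:
  Dual:  min b^T y  s.t.  A^T y >= c,  y >= 0.

So the dual LP is:
  minimize  4y1 + 11y2 + 9y3 + 25y4
  subject to:
    y1 + 4y3 + 2y4 >= 2
    y2 + 3y3 + 2y4 >= 6
    y1, y2, y3, y4 >= 0

Solving the primal: x* = (0, 3).
  primal value c^T x* = 18.
Solving the dual: y* = (0, 0, 2, 0).
  dual value b^T y* = 18.
Strong duality: c^T x* = b^T y*. Confirmed.

18


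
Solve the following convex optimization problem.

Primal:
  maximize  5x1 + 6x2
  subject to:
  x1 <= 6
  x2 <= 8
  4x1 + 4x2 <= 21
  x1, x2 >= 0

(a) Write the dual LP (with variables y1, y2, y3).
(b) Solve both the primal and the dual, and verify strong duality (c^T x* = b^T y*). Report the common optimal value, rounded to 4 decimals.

The standard primal-dual pair for 'max c^T x s.t. A x <= b, x >= 0' is:
  Dual:  min b^T y  s.t.  A^T y >= c,  y >= 0.

So the dual LP is:
  minimize  6y1 + 8y2 + 21y3
  subject to:
    y1 + 4y3 >= 5
    y2 + 4y3 >= 6
    y1, y2, y3 >= 0

Solving the primal: x* = (0, 5.25).
  primal value c^T x* = 31.5.
Solving the dual: y* = (0, 0, 1.5).
  dual value b^T y* = 31.5.
Strong duality: c^T x* = b^T y*. Confirmed.

31.5


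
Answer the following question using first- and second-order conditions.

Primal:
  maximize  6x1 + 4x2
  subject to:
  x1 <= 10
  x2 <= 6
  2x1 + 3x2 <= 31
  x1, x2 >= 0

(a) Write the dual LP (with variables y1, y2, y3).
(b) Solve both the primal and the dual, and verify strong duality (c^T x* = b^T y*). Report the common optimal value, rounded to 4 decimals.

The standard primal-dual pair for 'max c^T x s.t. A x <= b, x >= 0' is:
  Dual:  min b^T y  s.t.  A^T y >= c,  y >= 0.

So the dual LP is:
  minimize  10y1 + 6y2 + 31y3
  subject to:
    y1 + 2y3 >= 6
    y2 + 3y3 >= 4
    y1, y2, y3 >= 0

Solving the primal: x* = (10, 3.6667).
  primal value c^T x* = 74.6667.
Solving the dual: y* = (3.3333, 0, 1.3333).
  dual value b^T y* = 74.6667.
Strong duality: c^T x* = b^T y*. Confirmed.

74.6667


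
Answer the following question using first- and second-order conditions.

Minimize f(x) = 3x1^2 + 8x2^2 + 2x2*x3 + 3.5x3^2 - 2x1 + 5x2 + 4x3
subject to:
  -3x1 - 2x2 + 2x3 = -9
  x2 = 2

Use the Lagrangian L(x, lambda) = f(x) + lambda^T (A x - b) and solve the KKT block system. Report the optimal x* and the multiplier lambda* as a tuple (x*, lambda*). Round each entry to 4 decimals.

Form the Lagrangian:
  L(x, lambda) = (1/2) x^T Q x + c^T x + lambda^T (A x - b)
Stationarity (grad_x L = 0): Q x + c + A^T lambda = 0.
Primal feasibility: A x = b.

This gives the KKT block system:
  [ Q   A^T ] [ x     ]   [-c ]
  [ A    0  ] [ lambda ] = [ b ]

Solving the linear system:
  x*      = (0.7471, 2, -1.3793)
  lambda* = (0.8276, -32.5862)
  f(x*)   = 37.8046

x* = (0.7471, 2, -1.3793), lambda* = (0.8276, -32.5862)


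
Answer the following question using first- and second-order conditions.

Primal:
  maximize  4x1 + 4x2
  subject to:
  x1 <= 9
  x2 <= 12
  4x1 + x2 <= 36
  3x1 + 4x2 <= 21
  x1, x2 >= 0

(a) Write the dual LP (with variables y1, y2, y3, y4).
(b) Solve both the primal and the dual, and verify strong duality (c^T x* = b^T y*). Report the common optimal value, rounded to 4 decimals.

The standard primal-dual pair for 'max c^T x s.t. A x <= b, x >= 0' is:
  Dual:  min b^T y  s.t.  A^T y >= c,  y >= 0.

So the dual LP is:
  minimize  9y1 + 12y2 + 36y3 + 21y4
  subject to:
    y1 + 4y3 + 3y4 >= 4
    y2 + y3 + 4y4 >= 4
    y1, y2, y3, y4 >= 0

Solving the primal: x* = (7, 0).
  primal value c^T x* = 28.
Solving the dual: y* = (0, 0, 0, 1.3333).
  dual value b^T y* = 28.
Strong duality: c^T x* = b^T y*. Confirmed.

28


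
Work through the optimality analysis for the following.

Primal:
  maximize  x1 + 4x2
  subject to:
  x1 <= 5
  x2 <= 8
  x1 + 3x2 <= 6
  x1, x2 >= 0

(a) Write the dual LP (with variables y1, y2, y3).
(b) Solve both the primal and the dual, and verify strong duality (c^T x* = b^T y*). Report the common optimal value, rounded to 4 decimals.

The standard primal-dual pair for 'max c^T x s.t. A x <= b, x >= 0' is:
  Dual:  min b^T y  s.t.  A^T y >= c,  y >= 0.

So the dual LP is:
  minimize  5y1 + 8y2 + 6y3
  subject to:
    y1 + y3 >= 1
    y2 + 3y3 >= 4
    y1, y2, y3 >= 0

Solving the primal: x* = (0, 2).
  primal value c^T x* = 8.
Solving the dual: y* = (0, 0, 1.3333).
  dual value b^T y* = 8.
Strong duality: c^T x* = b^T y*. Confirmed.

8


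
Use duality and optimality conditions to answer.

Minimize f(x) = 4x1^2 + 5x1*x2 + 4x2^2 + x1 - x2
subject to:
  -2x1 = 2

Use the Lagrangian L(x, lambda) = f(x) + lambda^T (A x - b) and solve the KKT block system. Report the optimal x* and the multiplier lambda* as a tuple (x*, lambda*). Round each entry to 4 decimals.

Form the Lagrangian:
  L(x, lambda) = (1/2) x^T Q x + c^T x + lambda^T (A x - b)
Stationarity (grad_x L = 0): Q x + c + A^T lambda = 0.
Primal feasibility: A x = b.

This gives the KKT block system:
  [ Q   A^T ] [ x     ]   [-c ]
  [ A    0  ] [ lambda ] = [ b ]

Solving the linear system:
  x*      = (-1, 0.75)
  lambda* = (-1.625)
  f(x*)   = 0.75

x* = (-1, 0.75), lambda* = (-1.625)


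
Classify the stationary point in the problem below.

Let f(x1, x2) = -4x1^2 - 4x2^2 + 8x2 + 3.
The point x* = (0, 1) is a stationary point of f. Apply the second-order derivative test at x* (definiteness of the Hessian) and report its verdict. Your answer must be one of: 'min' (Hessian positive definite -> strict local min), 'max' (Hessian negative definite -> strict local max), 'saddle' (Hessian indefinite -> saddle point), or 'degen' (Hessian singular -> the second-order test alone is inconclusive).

Compute the Hessian H = grad^2 f:
  H = [[-8, 0], [0, -8]]
Verify stationarity: grad f(x*) = H x* + g = (0, 0).
Eigenvalues of H: -8, -8.
Both eigenvalues < 0, so H is negative definite -> x* is a strict local max.

max


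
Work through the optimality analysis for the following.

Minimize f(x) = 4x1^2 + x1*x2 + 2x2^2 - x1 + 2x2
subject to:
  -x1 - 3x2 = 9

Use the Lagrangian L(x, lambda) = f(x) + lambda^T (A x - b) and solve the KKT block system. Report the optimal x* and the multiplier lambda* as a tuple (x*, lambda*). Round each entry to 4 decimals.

Form the Lagrangian:
  L(x, lambda) = (1/2) x^T Q x + c^T x + lambda^T (A x - b)
Stationarity (grad_x L = 0): Q x + c + A^T lambda = 0.
Primal feasibility: A x = b.

This gives the KKT block system:
  [ Q   A^T ] [ x     ]   [-c ]
  [ A    0  ] [ lambda ] = [ b ]

Solving the linear system:
  x*      = (0.0857, -3.0286)
  lambda* = (-3.3429)
  f(x*)   = 11.9714

x* = (0.0857, -3.0286), lambda* = (-3.3429)


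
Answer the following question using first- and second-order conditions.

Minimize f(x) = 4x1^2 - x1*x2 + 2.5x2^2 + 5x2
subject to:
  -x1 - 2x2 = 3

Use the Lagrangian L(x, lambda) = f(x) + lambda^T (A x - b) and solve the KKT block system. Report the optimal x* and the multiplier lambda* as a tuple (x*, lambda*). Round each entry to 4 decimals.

Form the Lagrangian:
  L(x, lambda) = (1/2) x^T Q x + c^T x + lambda^T (A x - b)
Stationarity (grad_x L = 0): Q x + c + A^T lambda = 0.
Primal feasibility: A x = b.

This gives the KKT block system:
  [ Q   A^T ] [ x     ]   [-c ]
  [ A    0  ] [ lambda ] = [ b ]

Solving the linear system:
  x*      = (-0.2683, -1.3659)
  lambda* = (-0.7805)
  f(x*)   = -2.2439

x* = (-0.2683, -1.3659), lambda* = (-0.7805)


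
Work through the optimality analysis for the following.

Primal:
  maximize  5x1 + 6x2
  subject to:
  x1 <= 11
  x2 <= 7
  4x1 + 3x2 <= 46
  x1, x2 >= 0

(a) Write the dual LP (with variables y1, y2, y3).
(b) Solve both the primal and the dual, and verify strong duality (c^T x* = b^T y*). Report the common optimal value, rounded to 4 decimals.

The standard primal-dual pair for 'max c^T x s.t. A x <= b, x >= 0' is:
  Dual:  min b^T y  s.t.  A^T y >= c,  y >= 0.

So the dual LP is:
  minimize  11y1 + 7y2 + 46y3
  subject to:
    y1 + 4y3 >= 5
    y2 + 3y3 >= 6
    y1, y2, y3 >= 0

Solving the primal: x* = (6.25, 7).
  primal value c^T x* = 73.25.
Solving the dual: y* = (0, 2.25, 1.25).
  dual value b^T y* = 73.25.
Strong duality: c^T x* = b^T y*. Confirmed.

73.25


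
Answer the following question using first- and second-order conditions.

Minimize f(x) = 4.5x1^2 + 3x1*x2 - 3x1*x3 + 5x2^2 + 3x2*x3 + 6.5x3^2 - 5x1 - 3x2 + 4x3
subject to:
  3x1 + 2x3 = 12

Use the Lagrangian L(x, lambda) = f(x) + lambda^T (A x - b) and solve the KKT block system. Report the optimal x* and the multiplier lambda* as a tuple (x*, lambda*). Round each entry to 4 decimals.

Form the Lagrangian:
  L(x, lambda) = (1/2) x^T Q x + c^T x + lambda^T (A x - b)
Stationarity (grad_x L = 0): Q x + c + A^T lambda = 0.
Primal feasibility: A x = b.

This gives the KKT block system:
  [ Q   A^T ] [ x     ]   [-c ]
  [ A    0  ] [ lambda ] = [ b ]

Solving the linear system:
  x*      = (3.0569, -1.0415, 1.4147)
  lambda* = (-5.0478)
  f(x*)   = 27.0364

x* = (3.0569, -1.0415, 1.4147), lambda* = (-5.0478)


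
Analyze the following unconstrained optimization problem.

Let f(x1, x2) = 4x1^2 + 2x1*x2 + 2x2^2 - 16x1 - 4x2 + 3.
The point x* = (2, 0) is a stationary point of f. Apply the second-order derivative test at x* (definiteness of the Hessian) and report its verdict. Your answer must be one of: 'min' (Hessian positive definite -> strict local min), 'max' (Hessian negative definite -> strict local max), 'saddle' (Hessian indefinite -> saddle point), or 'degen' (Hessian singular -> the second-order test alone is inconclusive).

Compute the Hessian H = grad^2 f:
  H = [[8, 2], [2, 4]]
Verify stationarity: grad f(x*) = H x* + g = (0, 0).
Eigenvalues of H: 3.1716, 8.8284.
Both eigenvalues > 0, so H is positive definite -> x* is a strict local min.

min


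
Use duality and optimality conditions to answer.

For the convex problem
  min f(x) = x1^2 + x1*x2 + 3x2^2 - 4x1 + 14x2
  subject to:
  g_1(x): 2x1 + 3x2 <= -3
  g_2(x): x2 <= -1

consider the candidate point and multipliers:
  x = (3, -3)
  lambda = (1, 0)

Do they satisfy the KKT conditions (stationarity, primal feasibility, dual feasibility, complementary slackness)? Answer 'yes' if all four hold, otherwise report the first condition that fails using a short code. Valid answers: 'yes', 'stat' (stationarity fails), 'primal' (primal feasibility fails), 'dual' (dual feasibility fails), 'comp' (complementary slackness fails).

Gradient of f: grad f(x) = Q x + c = (-1, -1)
Constraint values g_i(x) = a_i^T x - b_i:
  g_1((3, -3)) = 0
  g_2((3, -3)) = -2
Stationarity residual: grad f(x) + sum_i lambda_i a_i = (1, 2)
  -> stationarity FAILS
Primal feasibility (all g_i <= 0): OK
Dual feasibility (all lambda_i >= 0): OK
Complementary slackness (lambda_i * g_i(x) = 0 for all i): OK

Verdict: the first failing condition is stationarity -> stat.

stat


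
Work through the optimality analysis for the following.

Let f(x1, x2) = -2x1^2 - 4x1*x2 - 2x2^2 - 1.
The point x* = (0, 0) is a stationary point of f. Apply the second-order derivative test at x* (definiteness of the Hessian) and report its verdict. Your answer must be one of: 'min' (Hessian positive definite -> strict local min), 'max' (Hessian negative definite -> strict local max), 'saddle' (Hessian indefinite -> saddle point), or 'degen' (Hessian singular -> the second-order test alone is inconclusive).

Compute the Hessian H = grad^2 f:
  H = [[-4, -4], [-4, -4]]
Verify stationarity: grad f(x*) = H x* + g = (0, 0).
Eigenvalues of H: -8, 0.
H has a zero eigenvalue (singular; negative semidefinite but not definite), so H is neither positive definite, negative definite, nor indefinite. The second-order test alone is inconclusive -> degen.
(Indeed, f is constant along the null direction of H through x*, so x* is not a strict local extremum.)

degen


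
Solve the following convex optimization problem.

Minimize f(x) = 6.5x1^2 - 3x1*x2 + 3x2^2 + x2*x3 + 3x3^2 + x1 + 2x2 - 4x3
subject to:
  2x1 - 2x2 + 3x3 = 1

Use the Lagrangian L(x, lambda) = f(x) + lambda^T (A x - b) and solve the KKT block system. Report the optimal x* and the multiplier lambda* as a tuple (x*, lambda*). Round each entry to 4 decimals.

Form the Lagrangian:
  L(x, lambda) = (1/2) x^T Q x + c^T x + lambda^T (A x - b)
Stationarity (grad_x L = 0): Q x + c + A^T lambda = 0.
Primal feasibility: A x = b.

This gives the KKT block system:
  [ Q   A^T ] [ x     ]   [-c ]
  [ A    0  ] [ lambda ] = [ b ]

Solving the linear system:
  x*      = (-0.2545, -0.2612, 0.3289)
  lambda* = (0.7626)
  f(x*)   = -1.4276

x* = (-0.2545, -0.2612, 0.3289), lambda* = (0.7626)


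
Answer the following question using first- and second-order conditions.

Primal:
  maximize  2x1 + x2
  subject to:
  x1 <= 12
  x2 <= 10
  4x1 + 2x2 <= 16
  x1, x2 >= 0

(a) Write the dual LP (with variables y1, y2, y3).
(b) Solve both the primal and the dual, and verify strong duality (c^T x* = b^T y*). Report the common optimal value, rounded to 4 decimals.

The standard primal-dual pair for 'max c^T x s.t. A x <= b, x >= 0' is:
  Dual:  min b^T y  s.t.  A^T y >= c,  y >= 0.

So the dual LP is:
  minimize  12y1 + 10y2 + 16y3
  subject to:
    y1 + 4y3 >= 2
    y2 + 2y3 >= 1
    y1, y2, y3 >= 0

Solving the primal: x* = (4, 0).
  primal value c^T x* = 8.
Solving the dual: y* = (0, 0, 0.5).
  dual value b^T y* = 8.
Strong duality: c^T x* = b^T y*. Confirmed.

8


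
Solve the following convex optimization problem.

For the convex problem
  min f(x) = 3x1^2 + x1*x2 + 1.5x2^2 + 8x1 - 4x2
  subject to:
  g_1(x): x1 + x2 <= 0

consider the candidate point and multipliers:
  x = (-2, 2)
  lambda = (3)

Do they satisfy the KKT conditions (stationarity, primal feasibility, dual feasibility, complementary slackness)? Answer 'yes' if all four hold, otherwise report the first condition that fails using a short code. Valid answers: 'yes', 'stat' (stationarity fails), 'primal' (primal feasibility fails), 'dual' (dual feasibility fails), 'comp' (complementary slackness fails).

Gradient of f: grad f(x) = Q x + c = (-2, 0)
Constraint values g_i(x) = a_i^T x - b_i:
  g_1((-2, 2)) = 0
Stationarity residual: grad f(x) + sum_i lambda_i a_i = (1, 3)
  -> stationarity FAILS
Primal feasibility (all g_i <= 0): OK
Dual feasibility (all lambda_i >= 0): OK
Complementary slackness (lambda_i * g_i(x) = 0 for all i): OK

Verdict: the first failing condition is stationarity -> stat.

stat


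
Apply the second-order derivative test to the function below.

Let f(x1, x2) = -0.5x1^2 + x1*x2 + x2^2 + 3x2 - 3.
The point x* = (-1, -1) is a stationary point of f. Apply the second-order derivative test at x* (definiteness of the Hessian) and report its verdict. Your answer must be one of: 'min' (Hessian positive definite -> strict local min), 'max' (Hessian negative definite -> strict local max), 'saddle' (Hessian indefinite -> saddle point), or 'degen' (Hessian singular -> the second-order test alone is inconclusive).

Compute the Hessian H = grad^2 f:
  H = [[-1, 1], [1, 2]]
Verify stationarity: grad f(x*) = H x* + g = (0, 0).
Eigenvalues of H: -1.3028, 2.3028.
Eigenvalues have mixed signs, so H is indefinite -> x* is a saddle point.

saddle


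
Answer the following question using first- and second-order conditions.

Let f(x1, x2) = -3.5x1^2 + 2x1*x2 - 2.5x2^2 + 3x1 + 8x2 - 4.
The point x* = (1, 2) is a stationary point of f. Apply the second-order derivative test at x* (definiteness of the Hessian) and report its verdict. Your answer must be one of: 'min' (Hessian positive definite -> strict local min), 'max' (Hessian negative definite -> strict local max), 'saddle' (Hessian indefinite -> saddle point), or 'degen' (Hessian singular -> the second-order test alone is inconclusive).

Compute the Hessian H = grad^2 f:
  H = [[-7, 2], [2, -5]]
Verify stationarity: grad f(x*) = H x* + g = (0, 0).
Eigenvalues of H: -8.2361, -3.7639.
Both eigenvalues < 0, so H is negative definite -> x* is a strict local max.

max
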